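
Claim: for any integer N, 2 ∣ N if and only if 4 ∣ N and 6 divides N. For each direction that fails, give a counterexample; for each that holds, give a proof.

Only the converse holds.

Forward direction. This fails: take N = 2. Certainly 2 ∣ 2, but 4 ∤ 2.

Converse. Suppose 4 ∣ N and 6 ∣ N. Any common multiple of 4 and 6 is a multiple of their lcm; here lcm(4, 6) = 4·6/gcd(4, 6) = 24/2 = 12, so 12 ∣ N. Since 2 ∣ 12, it follows that 2 ∣ N.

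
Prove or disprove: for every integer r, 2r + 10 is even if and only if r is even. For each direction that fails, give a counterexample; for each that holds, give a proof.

Not equivalent: only (⇐) holds.

Forward direction. This fails: take r = 7. Then 2r + 10 = 24, which is even, yet r = 7 is odd, not even.

Converse. Suppose r is even. Since 2 is even, 2r is even for every r, so 2r + 10 has the same parity as 10, which is even. Hence 2r + 10 is even.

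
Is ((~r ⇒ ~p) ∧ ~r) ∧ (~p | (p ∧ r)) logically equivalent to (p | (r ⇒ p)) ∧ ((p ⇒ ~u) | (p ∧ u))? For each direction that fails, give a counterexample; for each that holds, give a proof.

Only the forward implication holds.

(⟹) Assume the antecedent. If r is true, the antecedent cannot hold. If r is false, the consequent reduces to true regardless of the other variables. Either way the consequent holds.

(⟸) This fails. Under r = F, p = T, u = F, the left side is false but the right side is true.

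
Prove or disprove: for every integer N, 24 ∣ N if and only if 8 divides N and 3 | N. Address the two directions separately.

[⇒] If 24 ∣ N, write N = 24q. Since 24 = 3·8, N = 8·(3q), so 8 ∣ N; and since 24 = 8·3, N = 3·(8q), so 3 ∣ N.

[⇐] Suppose 8 ∣ N and 3 ∣ N. Any common multiple of 8 and 3 is a multiple of their lcm; here gcd(8, 3) = 1, so lcm(8, 3) = 8·3 = 24, so 24 ∣ N.

Equivalent; both directions hold.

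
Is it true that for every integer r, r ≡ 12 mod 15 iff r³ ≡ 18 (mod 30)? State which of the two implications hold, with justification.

Converse. The residues r modulo 30 with r³ ≡ 18 (mod 30) are exactly {12}, and each is ≡ 12 (mod 15).

Forward direction. This fails: take r = 27. Then 27 ≡ 12 (mod 15), but 27³ = 19683 ≡ 3 (mod 30), not 18.

Only the converse holds.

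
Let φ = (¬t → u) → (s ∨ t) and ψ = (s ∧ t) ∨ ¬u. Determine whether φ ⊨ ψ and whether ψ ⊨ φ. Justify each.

Not equivalent: only (⇐) holds.

(⟹) This fails. Under u = T, t = T, s = F, the left side is true but the right side is false.

(⟸) Assume the antecedent. If u is true, the antecedent forces (u = T, t = T, s = T), and (¬t → u) → (s ∨ t) holds there. If u is false, (¬t → u) → (s ∨ t) reduces to true regardless of the other variables. Either way (¬t → u) → (s ∨ t) holds.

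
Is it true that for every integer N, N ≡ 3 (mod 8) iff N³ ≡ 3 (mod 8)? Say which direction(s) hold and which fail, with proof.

(⟹) Suppose N ≡ 3 (mod 8). Write N = 8j + 3. Then (8j + 3)³ = 512j³ + 576j² + 216j + 27 = 8(64j³ + 72j² + 27j + 3) + 3, so N³ ≡ 3 (mod 8).

(⟸) Conversely, suppose N³ ≡ 3 (mod 8). The only residue r in {0, …, 7} with r³ ≡ 3 (mod 8) is r = 3, so N ≡ 3 (mod 8).

Both implications hold.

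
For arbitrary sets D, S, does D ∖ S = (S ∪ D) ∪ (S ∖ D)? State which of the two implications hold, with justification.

(⊆) holds; (⊇) fails.

Forward inclusion. Let x ∈ D ∖ S. Then x ∈ D and x ∉ S, from which x ∈ (S ∪ D) ∪ (S ∖ D).

Reverse inclusion. This inclusion fails. Take D = ∅, S = {1}; then 1 ∈ (S ∪ D) ∪ (S ∖ D) but 1 ∉ D ∖ S.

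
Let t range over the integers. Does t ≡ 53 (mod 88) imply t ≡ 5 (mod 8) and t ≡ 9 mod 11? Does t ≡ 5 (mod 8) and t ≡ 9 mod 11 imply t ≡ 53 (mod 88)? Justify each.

The biconditional holds.

(←) If t ≡ 5 (mod 8) and t ≡ 9 (mod 11), then by the Chinese remainder theorem t ≡ 53 (mod 88). This is exactly t ≡ 53 (mod 88).

(→) Suppose t ≡ 53 (mod 88); write t = 88j + 53. Since 8 ∣ 88, reducing mod 8 gives t ≡ 53 ≡ 5 (mod 8); since 11 ∣ 88, reducing mod 11 gives t ≡ 53 ≡ 9 (mod 11).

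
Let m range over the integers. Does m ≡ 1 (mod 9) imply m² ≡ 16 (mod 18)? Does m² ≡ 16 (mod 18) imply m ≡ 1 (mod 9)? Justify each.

Neither direction holds.

(→) This fails: take m = 1. Then 1 ≡ 1 (mod 9), but 1² = 1 ≡ 1 (mod 18), not 16.

(←) This fails: take m = 4. Then 4² = 16 ≡ 16 (mod 18), yet 4 ≡ 4 (mod 9), not 1.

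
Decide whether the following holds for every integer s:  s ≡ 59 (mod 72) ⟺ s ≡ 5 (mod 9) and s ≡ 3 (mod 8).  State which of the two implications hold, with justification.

Forward direction. Suppose s ≡ 59 (mod 72); write s = 72j + 59. Since 9 ∣ 72, reducing mod 9 gives s ≡ 59 ≡ 5 (mod 9); since 8 ∣ 72, reducing mod 8 gives s ≡ 59 ≡ 3 (mod 8).

Converse. If s ≡ 5 (mod 9) and s ≡ 3 (mod 8), then by the Chinese remainder theorem s ≡ 59 (mod 72). This is exactly s ≡ 59 (mod 72).

The biconditional holds.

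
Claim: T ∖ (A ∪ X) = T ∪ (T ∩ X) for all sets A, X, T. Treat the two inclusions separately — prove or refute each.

(⊆) Let x ∈ T ∖ (A ∪ X). Then x ∈ T and x ∉ A, X, from which x ∈ T ∪ (T ∩ X).

(⊇) This inclusion fails. Take A = {1}, X = ∅, T = {1}; then 1 ∈ T ∪ (T ∩ X) but 1 ∉ T ∖ (A ∪ X).

Only the forward inclusion holds.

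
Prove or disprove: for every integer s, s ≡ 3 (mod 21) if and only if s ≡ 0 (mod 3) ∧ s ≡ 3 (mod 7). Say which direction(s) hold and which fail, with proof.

The biconditional holds.

[⇐] If s ≡ 0 (mod 3) and s ≡ 3 (mod 7), then by the Chinese remainder theorem s ≡ 3 (mod 21). This is exactly s ≡ 3 (mod 21).

[⇒] Suppose s ≡ 3 (mod 21); write s = 21j + 3. Since 3 ∣ 21, reducing mod 3 gives s ≡ 3 ≡ 0 (mod 3); since 7 ∣ 21, reducing mod 7 gives s ≡ 3 (mod 7).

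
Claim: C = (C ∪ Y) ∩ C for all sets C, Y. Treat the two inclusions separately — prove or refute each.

The two sets are equal.

(⊆) Let x ∈ C. Then either x ∈ C and x ∉ Y; or x ∈ C ∩ Y. In each case x ∈ (C ∪ Y) ∩ C, so C ⊆ (C ∪ Y) ∩ C.

(⊇) Let x ∈ (C ∪ Y) ∩ C. Then either x ∈ C and x ∉ Y; or x ∈ C ∩ Y. In each case x ∈ C, so (C ∪ Y) ∩ C ⊆ C.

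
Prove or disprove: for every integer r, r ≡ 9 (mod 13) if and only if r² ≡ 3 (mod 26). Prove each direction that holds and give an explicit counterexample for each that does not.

Both directions fail.

(⇒) This fails: take r = 22. Then 22 ≡ 9 (mod 13), but 22² = 484 ≡ 16 (mod 26), not 3.

(⇐) This fails: take r = 17. Then 17² = 289 ≡ 3 (mod 26), yet 17 ≡ 4 (mod 13), not 9.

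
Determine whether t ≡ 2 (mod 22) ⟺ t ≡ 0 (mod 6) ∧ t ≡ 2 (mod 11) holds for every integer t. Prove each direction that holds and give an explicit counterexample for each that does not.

The forward direction fails; the converse holds.

(⇐) If t ≡ 0 (mod 6) and t ≡ 2 (mod 11), then by the Chinese remainder theorem t ≡ 24 (mod 66). Since 24 ≡ 2 (mod 22) and 22 ∣ 66, we get t ≡ 2 (mod 22).

(⇒) This fails: t = 2 gives 2 ≡ 2 (mod 22) but 2 ≡ 2 (mod 6), so the conjunction on the right does not hold.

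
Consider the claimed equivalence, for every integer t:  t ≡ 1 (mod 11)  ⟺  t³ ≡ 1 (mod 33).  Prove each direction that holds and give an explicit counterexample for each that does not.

The forward direction fails; the converse holds.

Forward direction. This fails: take t = 12. Then 12 ≡ 1 (mod 11), but 12³ = 1728 ≡ 12 (mod 33), not 1.

Converse. The residues r modulo 33 with r³ ≡ 1 (mod 33) are exactly {1}, and each is ≡ 1 (mod 11).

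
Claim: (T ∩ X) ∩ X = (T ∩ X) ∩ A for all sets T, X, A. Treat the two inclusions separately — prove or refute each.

(⟹) This inclusion fails. Take T = {1}, X = {1}, A = ∅; then 1 ∈ (T ∩ X) ∩ X but 1 ∉ (T ∩ X) ∩ A.

(⟸) Let x ∈ (T ∩ X) ∩ A. Then x ∈ T ∩ X ∩ A, from which x ∈ (T ∩ X) ∩ X.

(⊆) fails; (⊇) holds.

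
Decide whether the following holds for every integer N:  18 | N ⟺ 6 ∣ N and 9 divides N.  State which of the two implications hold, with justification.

Both directions hold; the statement is true.

(⟹) If 18 ∣ N, write N = 18q. Since 18 = 3·6, N = 6·(3q), so 6 ∣ N; and since 18 = 2·9, N = 9·(2q), so 9 ∣ N.

(⟸) Suppose 6 ∣ N and 9 ∣ N. Any common multiple of 6 and 9 is a multiple of their lcm; here lcm(6, 9) = 6·9/gcd(6, 9) = 54/3 = 18, so 18 ∣ N.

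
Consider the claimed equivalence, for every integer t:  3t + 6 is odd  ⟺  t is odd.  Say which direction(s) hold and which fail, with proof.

Forward direction. Suppose 3t + 6 is odd. Since 3 is odd, 3t and t have the same parity, so 3t + 6 ≡ t + 6 (mod 2). As 6 is even, 3t + 6 is odd exactly when t is odd. Thus t is odd.

Converse. Suppose t is odd; write t = 2j + 1. Then 3t + 6 = 3·(2j + 1) + 6 = 2·3j + 9, which is odd.

Both directions hold.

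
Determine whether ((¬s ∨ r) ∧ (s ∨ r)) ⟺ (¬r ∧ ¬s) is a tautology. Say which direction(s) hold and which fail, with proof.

(⇒) This fails. Under s = F, r = T, the left side is true but the right side is false.

(⇐) This fails. Under s = F, r = F, the left side is false but the right side is true.

(⇒) fails and (⇐) fails.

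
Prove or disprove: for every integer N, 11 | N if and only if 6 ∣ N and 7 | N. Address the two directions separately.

Neither implication holds.

[⇒] This fails: take N = 11. Certainly 11 ∣ 11, but 6 ∤ 11.

[⇐] This fails: take N = 42. Both 6 ∣ 42 and 7 ∣ 42, yet 42 is not a multiple of 11 (since 42 = 3·11 + 9), so 11 ∤ 42.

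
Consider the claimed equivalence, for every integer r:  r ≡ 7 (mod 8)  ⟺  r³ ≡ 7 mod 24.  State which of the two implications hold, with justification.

The forward direction fails; the converse holds.

Forward direction. This fails: take r = 15. Then 15 ≡ 7 (mod 8), but 15³ = 3375 ≡ 15 (mod 24), not 7.

Converse. The residues r modulo 24 with r³ ≡ 7 (mod 24) are exactly {7}, and each is ≡ 7 (mod 8).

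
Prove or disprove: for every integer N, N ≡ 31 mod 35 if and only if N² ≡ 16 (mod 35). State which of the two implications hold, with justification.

Converse. This fails: take N = 4. Then 4² = 16 ≡ 16 (mod 35), yet 4 ≡ 4 (mod 35), not 31.

Forward direction. Suppose N ≡ 31 mod 35. Write N = 35j + 31. Then (35j + 31)² = 1225j² + 2170j + 961 = 35(35j² + 62j + 27) + 16, so N² ≡ 16 (mod 35).

Only the forward implication holds.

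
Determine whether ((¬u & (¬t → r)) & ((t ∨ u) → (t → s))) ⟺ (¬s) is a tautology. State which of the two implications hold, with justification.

(⇒) fails and (⇐) fails.

(→) This fails. Under r = F, u = F, t = T, s = T, the left side is true but the right side is false.

(←) This fails. Under r = F, u = F, t = F, s = F, the left side is false but the right side is true.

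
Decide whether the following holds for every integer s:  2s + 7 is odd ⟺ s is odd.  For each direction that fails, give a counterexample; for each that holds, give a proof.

[⇒] This fails: take s = 6. Then 2s + 7 = 19, which is odd, yet s = 6 is even, not odd.

[⇐] Suppose s is odd. Since 2 is even, 2s is even for every s, so 2s + 7 has the same parity as 7, which is odd. Hence 2s + 7 is odd.

Not equivalent: only (⇐) holds.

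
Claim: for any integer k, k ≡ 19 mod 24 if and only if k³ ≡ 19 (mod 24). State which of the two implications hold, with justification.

The biconditional holds.

Forward direction. Suppose k ≡ 19 mod 24. Write k = 24j + 19. Then (24j + 19)³ = 13824j³ + 32832j² + 25992j + 6859 = 24(576j³ + 1368j² + 1083j + 285) + 19, so k³ ≡ 19 (mod 24).

Converse. Suppose k³ ≡ 19 (mod 24). The only residue r in {0, …, 23} with r³ ≡ 19 (mod 24) is r = 19, so k ≡ 19 (mod 24).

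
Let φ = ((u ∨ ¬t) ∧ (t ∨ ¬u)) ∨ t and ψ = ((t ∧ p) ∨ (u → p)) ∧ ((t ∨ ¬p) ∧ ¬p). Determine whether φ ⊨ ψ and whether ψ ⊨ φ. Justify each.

Only the reverse direction holds.

(⇒) This fails. Under p = T, u = F, t = F, the left side is true but the right side is false.

(⇐) Assume the antecedent. If p is true, the antecedent cannot hold. If p is false, the antecedent forces (p = F, u = F, t = F) or (p = F, u = F, t = T), and ((u ∨ ¬t) ∧ (t ∨ ¬u)) ∨ t holds there. Either way ((u ∨ ¬t) ∧ (t ∨ ¬u)) ∨ t holds.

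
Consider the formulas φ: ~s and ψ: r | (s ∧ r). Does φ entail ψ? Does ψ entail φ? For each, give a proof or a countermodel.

(⇒) This fails. Under s = F, r = F, the left side is true but the right side is false.

(⇐) This fails. Under s = T, r = T, the left side is false but the right side is true.

Neither direction holds.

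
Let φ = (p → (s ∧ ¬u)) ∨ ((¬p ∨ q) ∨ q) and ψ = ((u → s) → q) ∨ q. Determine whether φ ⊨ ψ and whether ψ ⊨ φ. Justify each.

Both directions fail.

(⇒) This fails. Under s = F, p = F, q = F, u = F, the left side is true but the right side is false.

(⇐) This fails. Under s = F, p = T, q = F, u = T, the left side is false but the right side is true.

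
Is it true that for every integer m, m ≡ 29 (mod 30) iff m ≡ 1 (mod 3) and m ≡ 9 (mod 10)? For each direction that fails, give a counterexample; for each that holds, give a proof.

(⇒) fails and (⇐) fails.

(→) This fails: m = 29 gives 29 ≡ 29 (mod 30) but 29 ≡ 2 (mod 3), so the conjunction on the right does not hold.

(←) This fails: m = 19 satisfies both congruences on the right (19 ≡ 1 mod 3 and 19 ≡ 9 mod 10) yet 19 ≡ 19 (mod 30), not 29.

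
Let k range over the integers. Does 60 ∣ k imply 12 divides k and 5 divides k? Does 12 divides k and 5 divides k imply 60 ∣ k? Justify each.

(⟹) If 60 ∣ k, write k = 60q. Since 60 = 5·12, k = 12·(5q), so 12 ∣ k; and since 60 = 12·5, k = 5·(12q), so 5 ∣ k.

(⟸) Suppose 12 ∣ k and 5 ∣ k. Any common multiple of 12 and 5 is a multiple of their lcm; here gcd(12, 5) = 1, so lcm(12, 5) = 12·5 = 60, so 60 ∣ k.

Equivalent; both directions hold.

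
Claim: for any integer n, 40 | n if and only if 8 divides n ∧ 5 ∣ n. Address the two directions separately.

The biconditional holds.

[⇒] If 40 ∣ n, write n = 40q. Since 40 = 5·8, n = 8·(5q), so 8 ∣ n; and since 40 = 8·5, n = 5·(8q), so 5 ∣ n.

[⇐] Suppose 8 ∣ n and 5 ∣ n. Any common multiple of 8 and 5 is a multiple of their lcm; here gcd(8, 5) = 1, so lcm(8, 5) = 8·5 = 40, so 40 ∣ n.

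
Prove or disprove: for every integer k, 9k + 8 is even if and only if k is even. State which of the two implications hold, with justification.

Both directions hold; the statement is true.

(⇒) Suppose 9k + 8 is even. Since 9 is odd, 9k and k have the same parity, so 9k + 8 ≡ k + 8 (mod 2). As 8 is even, 9k + 8 is even exactly when k is even. Thus k is even.

(⇐) Conversely, suppose k is even; write k = 2j. Then 9k + 8 = 9·(2j) + 8 = 2·9j + 8, which is even.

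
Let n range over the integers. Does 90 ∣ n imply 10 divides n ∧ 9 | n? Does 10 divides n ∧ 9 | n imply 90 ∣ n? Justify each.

(⟹) If 90 ∣ n, write n = 90q. Since 90 = 9·10, n = 10·(9q), so 10 ∣ n; and since 90 = 10·9, n = 9·(10q), so 9 ∣ n.

(⟸) Suppose 10 ∣ n and 9 ∣ n. Any common multiple of 10 and 9 is a multiple of their lcm; here gcd(10, 9) = 1, so lcm(10, 9) = 10·9 = 90, so 90 ∣ n.

Both directions hold; the statement is true.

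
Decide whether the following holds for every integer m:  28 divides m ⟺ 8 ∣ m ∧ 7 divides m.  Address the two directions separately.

[⇒] This fails: take m = 28. Certainly 28 ∣ 28, but 8 ∤ 28.

[⇐] Suppose 8 ∣ m and 7 ∣ m. Any common multiple of 8 and 7 is a multiple of their lcm; here gcd(8, 7) = 1, so lcm(8, 7) = 8·7 = 56, so 56 ∣ m. Since 28 ∣ 56, it follows that 28 ∣ m.

Only the reverse direction holds.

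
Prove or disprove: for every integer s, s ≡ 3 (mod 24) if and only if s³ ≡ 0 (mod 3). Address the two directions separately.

(⟹) Suppose s ≡ 3 (mod 24). Then s³ ≡ 3³ = 27 (mod 24), and since 3 ∣ 24, also s³ ≡ 0 (mod 3).

(⟸) This fails: take s = 0. Then 0³ = 0 ≡ 0 (mod 3), yet 0 ≡ 0 (mod 24), not 3.

Only the forward implication holds.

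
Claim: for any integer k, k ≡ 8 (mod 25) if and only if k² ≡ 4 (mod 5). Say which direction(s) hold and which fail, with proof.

The forward direction holds; the converse fails.

[⇒] Suppose k ≡ 8 (mod 25). Then k² ≡ 8² = 64 (mod 25), and since 5 ∣ 25, also k² ≡ 4 (mod 5).

[⇐] This fails: take k = 2. Then 2² = 4 ≡ 4 (mod 5), yet 2 ≡ 2 (mod 25), not 8.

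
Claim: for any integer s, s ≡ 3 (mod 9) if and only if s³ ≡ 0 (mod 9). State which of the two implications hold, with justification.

(⇒) Suppose s ≡ 3 (mod 9). Write s = 9j + 3. Then (9j + 3)³ = 729j³ + 729j² + 243j + 27 = 9(81j³ + 81j² + 27j + 3) + 0, so s³ ≡ 0 (mod 9).

(⇐) This fails: take s = 0. Then 0³ = 0 ≡ 0 (mod 9), yet 0 ≡ 0 (mod 9), not 3.

Only the forward direction holds.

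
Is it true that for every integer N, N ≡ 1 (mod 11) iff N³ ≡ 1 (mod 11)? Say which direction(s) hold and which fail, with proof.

The biconditional holds.

[⇒] Suppose N ≡ 1 (mod 11). Write N = 11j + 1. Then (11j + 1)³ = 1331j³ + 363j² + 33j + 1 = 11(121j³ + 33j² + 3j) + 1, so N³ ≡ 1 (mod 11).

[⇐] For the converse, argue contrapositively. If N ≢ 1 (mod 11), then N is congruent to one of 0, 2, 3, 4, 5, 6, 7, 8, 9, 10 modulo 11, and these give N³ ≡ 0, 8, 5, 9, 4, 7, 2, 6, 3, 10 respectively — never 1.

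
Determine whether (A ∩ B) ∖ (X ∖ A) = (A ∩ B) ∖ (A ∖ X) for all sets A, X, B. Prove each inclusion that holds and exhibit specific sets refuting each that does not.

(⊆) fails; (⊇) holds.

(⟹) This inclusion fails. Take A = {1}, X = ∅, B = {1}; then 1 ∈ (A ∩ B) ∖ (X ∖ A) but 1 ∉ (A ∩ B) ∖ (A ∖ X).

(⟸) Let x ∈ (A ∩ B) ∖ (A ∖ X). Then x ∈ A ∩ X ∩ B, from which x ∈ (A ∩ B) ∖ (X ∖ A).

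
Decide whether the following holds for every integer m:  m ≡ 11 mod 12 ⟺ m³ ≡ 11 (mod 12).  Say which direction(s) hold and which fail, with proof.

(⟹) Suppose m ≡ 11 mod 12. Write m = 12j + 11. Then (12j + 11)³ = 1728j³ + 4752j² + 4356j + 1331 = 12(144j³ + 396j² + 363j + 110) + 11, so m³ ≡ 11 (mod 12).

(⟸) For the converse, argue contrapositively. If m ≢ 11 (mod 12), then m is congruent to one of 0, 1, 2, 3, 4, 5, 6, 7, 8, 9, 10 modulo 12, and these give m³ ≡ 0, 1, 8, 3, 4, 5, 0, 7, 8, 9, 4 respectively — never 11.

Both implications hold.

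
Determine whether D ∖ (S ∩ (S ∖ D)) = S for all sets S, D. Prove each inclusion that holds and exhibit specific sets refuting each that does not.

(⊆) fails and (⊇) fails.

(⊆) This inclusion fails. Take S = ∅, D = {1}; then 1 ∈ D ∖ (S ∩ (S ∖ D)) but 1 ∉ S.

(⊇) This inclusion fails. Take S = {1}, D = ∅; then 1 ∈ S but 1 ∉ D ∖ (S ∩ (S ∖ D)).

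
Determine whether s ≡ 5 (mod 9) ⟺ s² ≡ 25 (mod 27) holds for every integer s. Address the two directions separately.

(→) This fails: take s = 14. Then 14 ≡ 5 (mod 9), but 14² = 196 ≡ 7 (mod 27), not 25.

(←) This fails: take s = 22. Then 22² = 484 ≡ 25 (mod 27), yet 22 ≡ 4 (mod 9), not 5.

Neither direction holds.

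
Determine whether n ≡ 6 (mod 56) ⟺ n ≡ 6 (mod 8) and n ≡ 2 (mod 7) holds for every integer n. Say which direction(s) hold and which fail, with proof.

(⟹) This fails: n = 6 gives 6 ≡ 6 (mod 56) but 6 ≡ 6 (mod 7), so the conjunction on the right does not hold.

(⟸) This fails: n = 30 satisfies both congruences on the right (30 ≡ 6 mod 8 and 30 ≡ 2 mod 7) yet 30 ≡ 30 (mod 56), not 6.

(⇒) fails and (⇐) fails.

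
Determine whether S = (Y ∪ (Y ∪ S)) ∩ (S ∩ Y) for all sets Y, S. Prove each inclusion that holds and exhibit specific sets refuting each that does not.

(⟹) This inclusion fails. Take Y = ∅, S = {1}; then 1 ∈ S but 1 ∉ (Y ∪ (Y ∪ S)) ∩ (S ∩ Y).

(⟸) Let x ∈ (Y ∪ (Y ∪ S)) ∩ (S ∩ Y). Then x ∈ Y ∩ S, from which x ∈ S.

Only the reverse inclusion holds.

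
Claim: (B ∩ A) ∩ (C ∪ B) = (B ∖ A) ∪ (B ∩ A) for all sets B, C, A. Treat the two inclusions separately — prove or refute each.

Only the forward inclusion holds.

(⊆) Let x ∈ (B ∩ A) ∩ (C ∪ B). Then either x ∈ B ∩ A and x ∉ C; or x ∈ B ∩ C ∩ A. In each case x ∈ (B ∖ A) ∪ (B ∩ A), so (B ∩ A) ∩ (C ∪ B) ⊆ (B ∖ A) ∪ (B ∩ A).

(⊇) This inclusion fails. Take B = {1}, C = ∅, A = ∅; then 1 ∈ (B ∖ A) ∪ (B ∩ A) but 1 ∉ (B ∩ A) ∩ (C ∪ B).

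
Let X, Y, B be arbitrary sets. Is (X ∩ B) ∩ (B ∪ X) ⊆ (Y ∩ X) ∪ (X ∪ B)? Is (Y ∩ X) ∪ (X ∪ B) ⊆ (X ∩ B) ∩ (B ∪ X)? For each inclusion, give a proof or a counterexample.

Only the forward inclusion holds.

(⊆) Let x ∈ (X ∩ B) ∩ (B ∪ X). Then either x ∈ X ∩ B and x ∉ Y; or x ∈ X ∩ Y ∩ B. In each case x ∈ (Y ∩ X) ∪ (X ∪ B), so (X ∩ B) ∩ (B ∪ X) ⊆ (Y ∩ X) ∪ (X ∪ B).

(⊇) This inclusion fails. Take X = {1}, Y = ∅, B = ∅; then 1 ∈ (Y ∩ X) ∪ (X ∪ B) but 1 ∉ (X ∩ B) ∩ (B ∪ X).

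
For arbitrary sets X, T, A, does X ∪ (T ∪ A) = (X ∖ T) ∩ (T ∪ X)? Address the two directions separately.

Only the reverse inclusion holds.

(⊆) This inclusion fails. Take X = ∅, T = {1}, A = ∅; then 1 ∈ X ∪ (T ∪ A) but 1 ∉ (X ∖ T) ∩ (T ∪ X).

(⊇) Let x ∈ (X ∖ T) ∩ (T ∪ X). Then either x ∈ X and x ∉ T, A; or x ∈ X ∩ A and x ∉ T. In each case x ∈ X ∪ (T ∪ A), so (X ∖ T) ∩ (T ∪ X) ⊆ X ∪ (T ∪ A).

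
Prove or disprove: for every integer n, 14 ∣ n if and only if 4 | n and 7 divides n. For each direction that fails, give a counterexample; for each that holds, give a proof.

(⇒) This fails: take n = 14. Certainly 14 ∣ 14, but 4 ∤ 14.

(⇐) Suppose 4 ∣ n and 7 ∣ n. Any common multiple of 4 and 7 is a multiple of their lcm; here gcd(4, 7) = 1, so lcm(4, 7) = 4·7 = 28, so 28 ∣ n. Since 14 ∣ 28, it follows that 14 ∣ n.

The forward direction fails; the converse holds.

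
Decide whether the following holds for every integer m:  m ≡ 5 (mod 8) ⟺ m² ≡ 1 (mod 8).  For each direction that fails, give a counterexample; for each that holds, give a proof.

(⇒) holds; (⇐) fails.

(⟹) Suppose m ≡ 5 (mod 8). Write m = 8j + 5. Then (8j + 5)² = 64j² + 80j + 25 = 8(8j² + 10j + 3) + 1, so m² ≡ 1 (mod 8).

(⟸) This fails: take m = 1. Then 1² = 1 ≡ 1 (mod 8), yet 1 ≡ 1 (mod 8), not 5.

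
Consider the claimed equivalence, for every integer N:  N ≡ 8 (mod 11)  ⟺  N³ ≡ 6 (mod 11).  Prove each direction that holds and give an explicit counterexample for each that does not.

(→) Suppose N ≡ 8 (mod 11). Write N = 11j + 8. Then (11j + 8)³ = 1331j³ + 2904j² + 2112j + 512 = 11(121j³ + 264j² + 192j + 46) + 6, so N³ ≡ 6 (mod 11).

(←) Conversely, suppose N³ ≡ 6 (mod 11). The only residue r in {0, …, 10} with r³ ≡ 6 (mod 11) is r = 8, so N ≡ 8 (mod 11).

Equivalent; both directions hold.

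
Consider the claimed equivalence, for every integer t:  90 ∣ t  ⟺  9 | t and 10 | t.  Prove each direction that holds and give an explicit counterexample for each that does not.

(←) Suppose 9 ∣ t and 10 ∣ t. Any common multiple of 9 and 10 is a multiple of their lcm; here gcd(9, 10) = 1, so lcm(9, 10) = 9·10 = 90, so 90 ∣ t.

(→) If 90 ∣ t, write t = 90q. Since 90 = 10·9, t = 9·(10q), so 9 ∣ t; and since 90 = 9·10, t = 10·(9q), so 10 ∣ t.

Equivalent; both directions hold.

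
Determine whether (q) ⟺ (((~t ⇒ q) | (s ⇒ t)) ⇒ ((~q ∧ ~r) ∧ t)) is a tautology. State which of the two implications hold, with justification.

(⇒) This fails. Under q = T, r = F, s = F, t = F, the left side is true but the right side is false.

(⇐) This fails. Under q = F, r = F, s = F, t = T, the left side is false but the right side is true.

(⇒) fails and (⇐) fails.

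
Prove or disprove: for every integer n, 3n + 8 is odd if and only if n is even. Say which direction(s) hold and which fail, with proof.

Both directions fail.

[⇒] This fails: n = 5 gives 3n + 8 = 23, which is odd, but 5 is odd, not even.

[⇐] This also fails: n = 4 is even, but 3n + 8 = 20 is even, not odd.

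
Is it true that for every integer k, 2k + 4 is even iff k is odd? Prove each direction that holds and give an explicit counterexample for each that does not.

Only the reverse direction holds.

Forward direction. This fails: take k = 4. Then 2k + 4 = 12, which is even, yet k = 4 is even, not odd.

Converse. Suppose k is odd. Since 2 is even, 2k is even for every k, so 2k + 4 has the same parity as 4, which is even. Hence 2k + 4 is even.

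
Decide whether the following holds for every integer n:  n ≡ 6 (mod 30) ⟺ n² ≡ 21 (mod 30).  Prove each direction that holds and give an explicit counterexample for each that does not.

(⇒) This fails: take n = 6. Then 6 ≡ 6 (mod 30), but 6² = 36 ≡ 6 (mod 30), not 21.

(⇐) This fails: take n = 9. Then 9² = 81 ≡ 21 (mod 30), yet 9 ≡ 9 (mod 30), not 6.

Both directions fail.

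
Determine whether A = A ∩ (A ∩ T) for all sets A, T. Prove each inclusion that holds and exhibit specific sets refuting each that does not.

(⊆) fails; (⊇) holds.

(⊆) This inclusion fails. Take A = {1}, T = ∅; then 1 ∈ A but 1 ∉ A ∩ (A ∩ T).

(⊇) Let x ∈ A ∩ (A ∩ T). Then x ∈ A ∩ T, from which x ∈ A.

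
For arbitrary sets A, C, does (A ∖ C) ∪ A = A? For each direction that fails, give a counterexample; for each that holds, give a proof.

Both inclusions hold.

(⊆) Let x ∈ (A ∖ C) ∪ A. Then either x ∈ A and x ∉ C; or x ∈ A ∩ C. In each case x ∈ A, so (A ∖ C) ∪ A ⊆ A.

(⊇) Let x ∈ A. Then either x ∈ A and x ∉ C; or x ∈ A ∩ C. In each case x ∈ (A ∖ C) ∪ A, so A ⊆ (A ∖ C) ∪ A.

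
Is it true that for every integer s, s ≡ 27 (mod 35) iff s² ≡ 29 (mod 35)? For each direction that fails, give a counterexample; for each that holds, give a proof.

The forward direction holds; the converse fails.

(→) Suppose s ≡ 27 (mod 35). Write s = 35j + 27. Then (35j + 27)² = 1225j² + 1890j + 729 = 35(35j² + 54j + 20) + 29, so s² ≡ 29 (mod 35).

(←) This fails: take s = 8. Then 8² = 64 ≡ 29 (mod 35), yet 8 ≡ 8 (mod 35), not 27.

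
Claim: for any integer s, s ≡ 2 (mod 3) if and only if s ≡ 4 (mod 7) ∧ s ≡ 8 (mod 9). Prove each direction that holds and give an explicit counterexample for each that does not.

(→) This fails: s = 2 gives 2 ≡ 2 (mod 3) but 2 ≡ 2 (mod 7), so the conjunction on the right does not hold.

(←) Conversely, if s ≡ 4 (mod 7) and s ≡ 8 (mod 9), then by the Chinese remainder theorem s ≡ 53 (mod 63). Since 53 ≡ 2 (mod 3) and 3 ∣ 63, we get s ≡ 2 (mod 3).

(⇒) fails; (⇐) holds.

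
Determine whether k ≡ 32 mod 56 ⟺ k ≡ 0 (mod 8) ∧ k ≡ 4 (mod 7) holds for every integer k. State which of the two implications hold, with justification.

[⇒] Suppose k ≡ 32 (mod 56); write k = 56j + 32. Since 8 ∣ 56, reducing mod 8 gives k ≡ 32 ≡ 0 (mod 8); since 7 ∣ 56, reducing mod 7 gives k ≡ 32 ≡ 4 (mod 7).

[⇐] Conversely, if k ≡ 0 (mod 8) and k ≡ 4 (mod 7), then by the Chinese remainder theorem k ≡ 32 (mod 56). This is exactly k ≡ 32 (mod 56).

Both implications hold.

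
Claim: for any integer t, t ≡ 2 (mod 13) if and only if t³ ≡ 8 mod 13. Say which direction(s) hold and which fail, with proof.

Only the forward direction holds.

(⇐) This fails: take t = 5. Then 5³ = 125 ≡ 8 (mod 13), yet 5 ≡ 5 (mod 13), not 2.

(⇒) Suppose t ≡ 2 (mod 13). Write t = 13j + 2. Then (13j + 2)³ = 2197j³ + 1014j² + 156j + 8 = 13(169j³ + 78j² + 12j) + 8, so t³ ≡ 8 (mod 13).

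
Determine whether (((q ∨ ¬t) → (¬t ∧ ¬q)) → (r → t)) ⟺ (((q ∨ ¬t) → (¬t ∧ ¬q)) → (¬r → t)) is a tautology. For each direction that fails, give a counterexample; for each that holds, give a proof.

(⟹) This fails. Under q = F, t = F, r = F, the left side is true but the right side is false.

(⟸) This fails. Under q = F, t = F, r = T, the left side is false but the right side is true.

(⇒) fails and (⇐) fails.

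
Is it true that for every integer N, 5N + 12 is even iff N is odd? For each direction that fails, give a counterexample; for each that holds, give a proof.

Neither direction holds.

Forward direction. This fails: N = 6 gives 5N + 12 = 42, which is even, but 6 is even, not odd.

Converse. This also fails: N = 3 is odd, but 5N + 12 = 27 is odd, not even.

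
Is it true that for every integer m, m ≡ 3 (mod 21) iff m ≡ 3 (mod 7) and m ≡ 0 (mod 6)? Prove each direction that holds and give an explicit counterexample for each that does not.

Only the reverse direction holds.

Forward direction. This fails: m = 3 gives 3 ≡ 3 (mod 21) but 3 ≡ 3 (mod 6), so the conjunction on the right does not hold.

Converse. If m ≡ 3 (mod 7) and m ≡ 0 (mod 6), then by the Chinese remainder theorem m ≡ 24 (mod 42). Since 24 ≡ 3 (mod 21) and 21 ∣ 42, we get m ≡ 3 (mod 21).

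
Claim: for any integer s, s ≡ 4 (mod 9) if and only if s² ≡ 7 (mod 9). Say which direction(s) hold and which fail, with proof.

Only the forward direction holds.

(⇒) Suppose s ≡ 4 (mod 9). Write s = 9j + 4. Then (9j + 4)² = 81j² + 72j + 16 = 9(9j² + 8j + 1) + 7, so s² ≡ 7 (mod 9).

(⇐) This fails: take s = 5. Then 5² = 25 ≡ 7 (mod 9), yet 5 ≡ 5 (mod 9), not 4.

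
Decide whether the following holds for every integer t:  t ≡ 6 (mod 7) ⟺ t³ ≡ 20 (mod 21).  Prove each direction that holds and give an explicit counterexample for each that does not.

Neither implication holds.

(⇒) This fails: take t = 6. Then 6 ≡ 6 (mod 7), but 6³ = 216 ≡ 6 (mod 21), not 20.

(⇐) This fails: take t = 5. Then 5³ = 125 ≡ 20 (mod 21), yet 5 ≡ 5 (mod 7), not 6.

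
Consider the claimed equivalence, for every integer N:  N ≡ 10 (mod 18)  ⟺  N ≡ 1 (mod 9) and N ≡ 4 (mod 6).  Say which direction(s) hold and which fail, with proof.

Equivalent; both directions hold.

(⟸) If N ≡ 1 (mod 9) and N ≡ 4 (mod 6), then by the Chinese remainder theorem N ≡ 10 (mod 18). This is exactly N ≡ 10 (mod 18).

(⟹) Suppose N ≡ 10 (mod 18); write N = 18j + 10. Since 9 ∣ 18, reducing mod 9 gives N ≡ 10 ≡ 1 (mod 9); since 6 ∣ 18, reducing mod 6 gives N ≡ 10 ≡ 4 (mod 6).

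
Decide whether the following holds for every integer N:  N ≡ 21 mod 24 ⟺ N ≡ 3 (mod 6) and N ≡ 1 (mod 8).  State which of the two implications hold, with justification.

(⇒) fails and (⇐) fails.

(⇒) This fails: N = 21 gives 21 ≡ 21 (mod 24) but 21 ≡ 5 (mod 8), so the conjunction on the right does not hold.

(⇐) This fails: N = 9 satisfies both congruences on the right (9 ≡ 3 mod 6 and 9 ≡ 1 mod 8) yet 9 ≡ 9 (mod 24), not 21.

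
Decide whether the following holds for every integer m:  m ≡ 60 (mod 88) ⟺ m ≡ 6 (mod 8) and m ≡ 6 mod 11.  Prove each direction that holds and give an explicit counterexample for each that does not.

Neither implication holds.

[⇒] This fails: m = 60 gives 60 ≡ 60 (mod 88) but 60 ≡ 4 (mod 8), so the conjunction on the right does not hold.

[⇐] This fails: m = 6 satisfies both congruences on the right (6 ≡ 6 mod 8 and 6 ≡ 6 mod 11) yet 6 ≡ 6 (mod 88), not 60.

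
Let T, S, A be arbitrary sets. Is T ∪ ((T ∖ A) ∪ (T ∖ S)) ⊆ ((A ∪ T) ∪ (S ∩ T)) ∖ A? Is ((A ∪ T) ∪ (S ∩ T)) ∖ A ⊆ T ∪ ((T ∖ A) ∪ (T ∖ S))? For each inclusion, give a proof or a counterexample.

(⟸) Let x ∈ ((A ∪ T) ∪ (S ∩ T)) ∖ A. Then either x ∈ T and x ∉ S, A; or x ∈ T ∩ S and x ∉ A. In each case x ∈ T ∪ ((T ∖ A) ∪ (T ∖ S)), so ((A ∪ T) ∪ (S ∩ T)) ∖ A ⊆ T ∪ ((T ∖ A) ∪ (T ∖ S)).

(⟹) This inclusion fails. Take T = {1}, S = ∅, A = {1}; then 1 ∈ T ∪ ((T ∖ A) ∪ (T ∖ S)) but 1 ∉ ((A ∪ T) ∪ (S ∩ T)) ∖ A.

The sets are not equal: only the reverse inclusion holds.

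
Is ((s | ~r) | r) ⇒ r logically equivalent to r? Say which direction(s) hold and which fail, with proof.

[⇒] Assume the antecedent. If r is true, r reduces to true regardless of the other variables. If r is false, the antecedent cannot hold. Either way r holds.

[⇐] Assume the antecedent. If r is true, ((s | ~r) | r) ⇒ r reduces to true regardless of the other variables. If r is false, the antecedent cannot hold. Either way ((s | ~r) | r) ⇒ r holds.

Both directions hold.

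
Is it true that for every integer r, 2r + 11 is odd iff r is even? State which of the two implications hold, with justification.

(⇒) fails; (⇐) holds.

[⇒] This fails: take r = 5. Then 2r + 11 = 21, which is odd, yet r = 5 is odd, not even.

[⇐] Suppose r is even. Since 2 is even, 2r is even for every r, so 2r + 11 has the same parity as 11, which is odd. Hence 2r + 11 is odd.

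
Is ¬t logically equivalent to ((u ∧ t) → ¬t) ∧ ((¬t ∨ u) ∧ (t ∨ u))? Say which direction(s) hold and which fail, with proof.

Not equivalent: only (⇐) holds.

(⟸) Assume the antecedent. If t is true, the antecedent cannot hold. If t is false, ¬t reduces to true regardless of the other variables. Either way ¬t holds.

(⟹) This fails. Under t = F, u = F, the left side is true but the right side is false.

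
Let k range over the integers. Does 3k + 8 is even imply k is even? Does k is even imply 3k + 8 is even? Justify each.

Both directions hold; the statement is true.

(⇐) Suppose k is even; write k = 2j. Then 3k + 8 = 3·(2j) + 8 = 2·3j + 8, which is even.

(⇒) Suppose 3k + 8 is even. Since 3 is odd, 3k and k have the same parity, so 3k + 8 ≡ k + 8 (mod 2). As 8 is even, 3k + 8 is even exactly when k is even. Thus k is even.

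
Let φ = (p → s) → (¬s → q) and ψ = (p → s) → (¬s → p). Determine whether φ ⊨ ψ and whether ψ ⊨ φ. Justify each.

Forward direction. This fails. Under q = T, s = F, p = F, the left side is true but the right side is false.

Converse. Assume the antecedent. If s is true, (p → s) → (¬s → q) reduces to true regardless of the other variables. If s is false, the antecedent forces (q = F, s = F, p = T) or (q = T, s = F, p = T), and (p → s) → (¬s → q) holds there. Either way (p → s) → (¬s → q) holds.

Only the converse holds.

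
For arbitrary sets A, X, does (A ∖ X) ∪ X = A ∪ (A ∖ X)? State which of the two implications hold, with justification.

(⟹) This inclusion fails. Take A = ∅, X = {1}; then 1 ∈ (A ∖ X) ∪ X but 1 ∉ A ∪ (A ∖ X).

(⟸) Let x ∈ A ∪ (A ∖ X). Then either x ∈ A and x ∉ X; or x ∈ A ∩ X. In each case x ∈ (A ∖ X) ∪ X, so A ∪ (A ∖ X) ⊆ (A ∖ X) ∪ X.

Only the reverse inclusion holds.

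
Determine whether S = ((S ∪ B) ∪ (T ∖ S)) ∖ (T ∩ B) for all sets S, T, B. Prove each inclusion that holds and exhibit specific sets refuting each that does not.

(⊆) This inclusion fails. Take S = {1}, T = {1}, B = {1}; then 1 ∈ S but 1 ∉ ((S ∪ B) ∪ (T ∖ S)) ∖ (T ∩ B).

(⊇) This inclusion fails. Take S = ∅, T = {1}, B = ∅; then 1 ∈ ((S ∪ B) ∪ (T ∖ S)) ∖ (T ∩ B) but 1 ∉ S.

Both inclusions fail.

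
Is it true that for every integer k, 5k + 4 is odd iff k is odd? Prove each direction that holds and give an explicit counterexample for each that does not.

Forward direction. Suppose 5k + 4 is odd. Since 5 is odd, 5k and k have the same parity, so 5k + 4 ≡ k + 4 (mod 2). As 4 is even, 5k + 4 is odd exactly when k is odd. Thus k is odd.

Converse. Suppose k is odd; write k = 2j + 1. Then 5k + 4 = 5·(2j + 1) + 4 = 2·5j + 9, which is odd.

Both directions hold; the statement is true.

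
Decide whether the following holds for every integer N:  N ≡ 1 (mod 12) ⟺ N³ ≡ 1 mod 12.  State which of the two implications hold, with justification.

(→) Suppose N ≡ 1 (mod 12). Write N = 12j + 1. Then (12j + 1)³ = 1728j³ + 432j² + 36j + 1 = 12(144j³ + 36j² + 3j) + 1, so N³ ≡ 1 (mod 12).

(←) For the converse, argue contrapositively. If N ≢ 1 (mod 12), then N is congruent to one of 0, 2, 3, 4, 5, 6, 7, 8, 9, 10, 11 modulo 12, and these give N³ ≡ 0, 8, 3, 4, 5, 0, 7, 8, 9, 4, 11 respectively — never 1.

The biconditional holds.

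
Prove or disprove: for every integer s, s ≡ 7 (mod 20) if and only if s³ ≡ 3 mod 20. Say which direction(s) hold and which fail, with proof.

(←) Suppose s³ ≡ 3 (mod 20). The only residue r in {0, …, 19} with r³ ≡ 3 (mod 20) is r = 7, so s ≡ 7 (mod 20).

(→) Suppose s ≡ 7 (mod 20). Write s = 20j + 7. Then (20j + 7)³ = 8000j³ + 8400j² + 2940j + 343 = 20(400j³ + 420j² + 147j + 17) + 3, so s³ ≡ 3 (mod 20).

Both directions hold; the statement is true.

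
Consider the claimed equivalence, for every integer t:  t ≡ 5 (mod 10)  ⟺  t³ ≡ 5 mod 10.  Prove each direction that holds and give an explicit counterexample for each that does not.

Forward direction. Suppose t ≡ 5 (mod 10). Write t = 10j + 5. Then (10j + 5)³ = 1000j³ + 1500j² + 750j + 125 = 10(100j³ + 150j² + 75j + 12) + 5, so t³ ≡ 5 (mod 10).

Converse. Suppose t³ ≡ 5 (mod 10). The only residue r in {0, …, 9} with r³ ≡ 5 (mod 10) is r = 5, so t ≡ 5 (mod 10).

Both implications hold.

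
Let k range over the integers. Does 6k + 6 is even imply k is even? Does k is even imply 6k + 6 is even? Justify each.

(→) This fails: take k = 5. Then 6k + 6 = 36, which is even, yet k = 5 is odd, not even.

(←) Suppose k is even. Since 6 is even, 6k is even for every k, so 6k + 6 has the same parity as 6, which is even. Hence 6k + 6 is even.

The forward direction fails; the converse holds.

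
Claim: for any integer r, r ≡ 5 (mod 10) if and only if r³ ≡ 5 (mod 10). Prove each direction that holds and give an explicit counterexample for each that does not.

(⟹) Suppose r ≡ 5 (mod 10). Write r = 10j + 5. Then (10j + 5)³ = 1000j³ + 1500j² + 750j + 125 = 10(100j³ + 150j² + 75j + 12) + 5, so r³ ≡ 5 (mod 10).

(⟸) Conversely, suppose r³ ≡ 5 (mod 10). The only residue r in {0, …, 9} with r³ ≡ 5 (mod 10) is r = 5, so r ≡ 5 (mod 10).

Both implications hold.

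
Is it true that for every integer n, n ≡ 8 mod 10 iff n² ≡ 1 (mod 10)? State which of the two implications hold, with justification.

(⇒) fails and (⇐) fails.

(⇒) This fails: take n = 8. Then 8 ≡ 8 (mod 10), but 8² = 64 ≡ 4 (mod 10), not 1.

(⇐) This fails: take n = 1. Then 1² = 1 ≡ 1 (mod 10), yet 1 ≡ 1 (mod 10), not 8.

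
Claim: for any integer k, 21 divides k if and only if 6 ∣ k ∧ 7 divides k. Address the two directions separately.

Only the reverse direction holds.

[⇒] This fails: take k = 21. Certainly 21 ∣ 21, but 6 ∤ 21.

[⇐] Suppose 6 ∣ k and 7 ∣ k. Any common multiple of 6 and 7 is a multiple of their lcm; here gcd(6, 7) = 1, so lcm(6, 7) = 6·7 = 42, so 42 ∣ k. Since 21 ∣ 42, it follows that 21 ∣ k.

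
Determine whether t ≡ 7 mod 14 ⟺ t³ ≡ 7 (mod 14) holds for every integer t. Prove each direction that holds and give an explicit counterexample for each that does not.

(→) Suppose t ≡ 7 mod 14. Write t = 14j + 7. Then (14j + 7)³ = 2744j³ + 4116j² + 2058j + 343 = 14(196j³ + 294j² + 147j + 24) + 7, so t³ ≡ 7 (mod 14).

(←) Conversely, suppose t³ ≡ 7 (mod 14). The only residue r in {0, …, 13} with r³ ≡ 7 (mod 14) is r = 7, so t ≡ 7 (mod 14).

Equivalent; both directions hold.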